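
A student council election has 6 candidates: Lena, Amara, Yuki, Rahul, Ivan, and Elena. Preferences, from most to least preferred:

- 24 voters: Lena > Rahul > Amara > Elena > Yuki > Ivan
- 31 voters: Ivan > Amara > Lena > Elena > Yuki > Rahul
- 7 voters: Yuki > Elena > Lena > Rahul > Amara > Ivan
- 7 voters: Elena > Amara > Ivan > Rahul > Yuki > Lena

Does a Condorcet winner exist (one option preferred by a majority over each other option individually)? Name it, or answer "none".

Amara

Amara vs Lena: 38–31 for Amara.
Amara vs Yuki: 62–7 for Amara.
Amara vs Rahul: 38–31 for Amara.
Amara vs Ivan: 38–31 for Amara.
Amara vs Elena: 55–14 for Amara.
Amara beats every other option head-to-head.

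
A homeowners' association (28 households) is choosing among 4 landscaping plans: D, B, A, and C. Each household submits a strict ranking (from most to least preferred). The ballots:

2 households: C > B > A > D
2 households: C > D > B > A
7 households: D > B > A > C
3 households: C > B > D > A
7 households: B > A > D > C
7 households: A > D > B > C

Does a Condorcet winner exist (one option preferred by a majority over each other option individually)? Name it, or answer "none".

Checking pairwise contests:
A beats D 16–12.
D beats B 16–12.
B beats A 21–7.
D beats C 21–7.
Every option loses at least one head-to-head, so there is no Condorcet winner.

none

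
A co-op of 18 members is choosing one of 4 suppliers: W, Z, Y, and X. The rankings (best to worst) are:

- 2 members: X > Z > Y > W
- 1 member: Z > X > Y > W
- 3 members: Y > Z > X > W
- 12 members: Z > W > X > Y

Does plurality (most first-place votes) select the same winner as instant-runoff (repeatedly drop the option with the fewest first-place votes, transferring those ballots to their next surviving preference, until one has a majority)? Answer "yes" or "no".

Plurality — first-place votes: W 0, Z 13, Y 3, X 2. Winner: Z.
Instant-runoff — R1 W 0, Z 13, Y 3, X 2 (Z winner). Winner: Z.
The two methods agree.

yes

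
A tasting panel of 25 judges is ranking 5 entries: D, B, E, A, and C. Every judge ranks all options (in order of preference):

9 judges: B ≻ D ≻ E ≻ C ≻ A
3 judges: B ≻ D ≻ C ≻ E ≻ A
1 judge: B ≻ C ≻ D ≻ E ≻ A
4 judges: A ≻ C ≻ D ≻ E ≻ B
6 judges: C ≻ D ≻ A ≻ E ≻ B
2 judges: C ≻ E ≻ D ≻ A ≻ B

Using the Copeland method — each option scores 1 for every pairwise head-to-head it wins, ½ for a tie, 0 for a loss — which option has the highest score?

D: beats E and A; loses to B and C → score 2.
B: beats D, E, A, and C → score 4.
E: beats A; loses to D, B, and C → score 1.
A: loses to D, B, E, and C → score 0.
C: beats D, E, and A; loses to B → score 3.
B has the best pairwise record.

B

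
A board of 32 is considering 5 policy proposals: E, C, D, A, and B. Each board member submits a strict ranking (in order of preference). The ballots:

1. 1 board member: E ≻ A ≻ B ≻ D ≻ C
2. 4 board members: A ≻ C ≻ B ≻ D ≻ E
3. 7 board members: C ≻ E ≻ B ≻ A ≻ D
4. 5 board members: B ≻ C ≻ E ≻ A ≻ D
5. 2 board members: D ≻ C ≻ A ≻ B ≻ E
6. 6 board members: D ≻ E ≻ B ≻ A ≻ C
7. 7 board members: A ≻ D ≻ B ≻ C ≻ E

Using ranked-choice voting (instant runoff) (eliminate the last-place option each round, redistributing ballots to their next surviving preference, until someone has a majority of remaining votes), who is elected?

A

Round 1: E 1, C 7, D 8, A 11, B 5. Eliminate E.
Round 2: C 7, D 8, A 12, B 5. Eliminate B.
Round 3: C 12, D 8, A 12. Eliminate D.
Round 4: C 14, A 18. A has a majority.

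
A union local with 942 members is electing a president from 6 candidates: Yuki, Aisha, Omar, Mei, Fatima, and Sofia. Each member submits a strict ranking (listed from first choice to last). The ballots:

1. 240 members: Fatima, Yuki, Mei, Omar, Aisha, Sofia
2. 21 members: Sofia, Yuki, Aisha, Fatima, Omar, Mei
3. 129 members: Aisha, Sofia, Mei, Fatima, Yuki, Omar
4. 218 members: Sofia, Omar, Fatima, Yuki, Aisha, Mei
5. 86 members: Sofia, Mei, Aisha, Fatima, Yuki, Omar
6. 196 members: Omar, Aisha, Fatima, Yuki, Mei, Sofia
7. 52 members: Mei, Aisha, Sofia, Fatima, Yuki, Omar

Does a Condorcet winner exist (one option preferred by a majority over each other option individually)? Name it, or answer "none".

none

Checking pairwise contests:
Fatima beats Yuki 921–21.
Yuki beats Aisha 479–463.
Yuki beats Omar 528–414.
Yuki beats Mei 675–267.
Aisha beats Fatima 484–458.
Aisha beats Sofia 617–325.
Every option loses at least one head-to-head, so there is no Condorcet winner.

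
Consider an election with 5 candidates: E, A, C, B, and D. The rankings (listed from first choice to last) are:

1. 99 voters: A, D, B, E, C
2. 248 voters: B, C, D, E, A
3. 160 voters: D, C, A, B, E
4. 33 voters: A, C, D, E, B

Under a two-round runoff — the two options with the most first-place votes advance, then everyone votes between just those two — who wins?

Round 1 first-place votes: E 0, A 132, C 0, B 248, D 160.
B and D advance.
Runoff: B is preferred to D by 248 voters; D by 292.
D wins the runoff.

D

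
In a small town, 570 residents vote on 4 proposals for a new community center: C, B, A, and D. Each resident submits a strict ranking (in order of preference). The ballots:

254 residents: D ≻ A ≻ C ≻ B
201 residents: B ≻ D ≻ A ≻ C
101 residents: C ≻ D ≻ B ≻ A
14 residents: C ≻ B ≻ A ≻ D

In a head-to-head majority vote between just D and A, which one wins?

Voters preferring D to A: 556; preferring A to D: 14.
D wins the head-to-head.

D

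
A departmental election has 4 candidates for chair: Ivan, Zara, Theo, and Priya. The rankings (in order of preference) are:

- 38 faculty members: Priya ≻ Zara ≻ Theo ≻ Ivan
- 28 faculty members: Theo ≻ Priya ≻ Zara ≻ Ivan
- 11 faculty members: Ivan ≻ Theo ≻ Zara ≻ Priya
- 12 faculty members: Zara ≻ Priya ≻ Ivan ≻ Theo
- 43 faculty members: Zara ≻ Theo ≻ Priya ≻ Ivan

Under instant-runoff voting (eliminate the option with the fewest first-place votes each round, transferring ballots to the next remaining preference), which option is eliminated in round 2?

Round 1: Ivan 11, Zara 55, Theo 28, Priya 38. Eliminate Ivan.
Round 2: Zara 55, Theo 39, Priya 38. Eliminate Priya.

Priya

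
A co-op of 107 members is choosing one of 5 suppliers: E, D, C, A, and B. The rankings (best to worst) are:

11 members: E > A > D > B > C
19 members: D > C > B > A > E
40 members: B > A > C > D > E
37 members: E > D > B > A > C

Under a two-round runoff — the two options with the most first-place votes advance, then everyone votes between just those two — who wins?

B

Round 1 first-place votes: E 48, D 19, C 0, A 0, B 40.
E and B advance.
Runoff: E is preferred to B by 48 voters; B by 59.
B wins the runoff.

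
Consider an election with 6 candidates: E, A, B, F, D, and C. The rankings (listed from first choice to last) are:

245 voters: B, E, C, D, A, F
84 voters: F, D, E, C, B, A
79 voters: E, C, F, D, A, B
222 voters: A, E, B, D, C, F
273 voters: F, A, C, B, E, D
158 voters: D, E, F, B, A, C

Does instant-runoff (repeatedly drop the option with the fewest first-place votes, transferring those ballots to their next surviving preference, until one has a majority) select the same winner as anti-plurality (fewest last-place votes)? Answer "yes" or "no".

Instant-runoff — R1 E 79, A 222, B 245, F 357, D 158, C 0 (C out); R2 E 79, A 222, B 245, F 357, D 158 (E out); R3 A 222, B 245, F 436, D 158 (D out); R4 A 222, B 245, F 594 (F winner). Winner: F.
Anti-plurality — last-place votes: E 0, A 84, B 79, F 467, D 273, C 158. Winner: E.
The two methods disagree.

no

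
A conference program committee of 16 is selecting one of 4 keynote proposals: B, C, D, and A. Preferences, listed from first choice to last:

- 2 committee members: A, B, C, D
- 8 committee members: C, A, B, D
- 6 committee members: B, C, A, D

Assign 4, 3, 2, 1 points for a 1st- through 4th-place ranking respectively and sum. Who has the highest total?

C

B: 2·3 + 8·2 + 6·4 = 46
C: 2·2 + 8·4 + 6·3 = 54
D: 2·1 + 8·1 + 6·1 = 16
A: 2·4 + 8·3 + 6·2 = 44
C has the highest Borda score (54).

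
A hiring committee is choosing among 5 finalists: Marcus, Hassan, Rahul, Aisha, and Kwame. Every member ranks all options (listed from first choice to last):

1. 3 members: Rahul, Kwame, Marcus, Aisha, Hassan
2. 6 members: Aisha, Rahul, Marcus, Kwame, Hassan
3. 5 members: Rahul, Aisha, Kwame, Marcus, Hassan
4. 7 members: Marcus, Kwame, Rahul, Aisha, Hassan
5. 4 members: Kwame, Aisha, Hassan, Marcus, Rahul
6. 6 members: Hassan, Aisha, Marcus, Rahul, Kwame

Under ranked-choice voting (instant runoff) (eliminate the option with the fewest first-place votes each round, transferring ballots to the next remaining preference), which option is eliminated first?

Kwame

Round 1: Marcus 7, Hassan 6, Rahul 8, Aisha 6, Kwame 4. Eliminate Kwame.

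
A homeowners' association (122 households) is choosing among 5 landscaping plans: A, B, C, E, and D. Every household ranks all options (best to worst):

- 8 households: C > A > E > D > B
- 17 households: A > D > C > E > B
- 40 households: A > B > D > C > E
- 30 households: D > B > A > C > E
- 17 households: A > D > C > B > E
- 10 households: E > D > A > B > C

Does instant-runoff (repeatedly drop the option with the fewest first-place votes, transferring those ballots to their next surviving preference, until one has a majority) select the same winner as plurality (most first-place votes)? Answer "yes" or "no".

Instant-runoff — R1 A 74, B 0, C 8, E 10, D 30 (A winner). Winner: A.
Plurality — first-place votes: A 74, B 0, C 8, E 10, D 30. Winner: A.
The two methods agree.

yes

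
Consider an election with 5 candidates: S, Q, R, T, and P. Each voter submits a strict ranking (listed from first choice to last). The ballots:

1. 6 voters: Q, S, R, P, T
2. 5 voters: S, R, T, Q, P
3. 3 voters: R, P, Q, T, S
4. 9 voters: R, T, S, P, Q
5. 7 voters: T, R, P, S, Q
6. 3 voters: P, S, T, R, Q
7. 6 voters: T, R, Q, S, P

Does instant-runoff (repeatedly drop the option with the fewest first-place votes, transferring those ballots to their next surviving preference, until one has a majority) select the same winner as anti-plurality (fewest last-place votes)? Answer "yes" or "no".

Instant-runoff — R1 S 5, Q 6, R 12, T 13, P 3 (P out); R2 S 8, Q 6, R 12, T 13 (Q out); R3 S 14, R 12, T 13 (R out); R4 S 14, T 25 (T winner). Winner: T.
Anti-plurality — last-place votes: S 3, Q 19, R 0, T 6, P 11. Winner: R.
The two methods disagree.

no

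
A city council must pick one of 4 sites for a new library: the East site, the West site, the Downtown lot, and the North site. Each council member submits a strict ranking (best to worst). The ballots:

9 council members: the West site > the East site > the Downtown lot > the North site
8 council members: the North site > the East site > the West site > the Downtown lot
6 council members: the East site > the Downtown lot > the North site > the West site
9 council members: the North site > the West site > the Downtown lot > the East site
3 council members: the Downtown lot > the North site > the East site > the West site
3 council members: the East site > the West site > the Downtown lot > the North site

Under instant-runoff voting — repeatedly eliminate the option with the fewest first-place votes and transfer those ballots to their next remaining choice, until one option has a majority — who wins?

the North site

Round 1: the East site 9, the West site 9, the Downtown lot 3, the North site 17. Eliminate the Downtown lot.
Round 2: the East site 9, the West site 9, the North site 20. The North site has a majority.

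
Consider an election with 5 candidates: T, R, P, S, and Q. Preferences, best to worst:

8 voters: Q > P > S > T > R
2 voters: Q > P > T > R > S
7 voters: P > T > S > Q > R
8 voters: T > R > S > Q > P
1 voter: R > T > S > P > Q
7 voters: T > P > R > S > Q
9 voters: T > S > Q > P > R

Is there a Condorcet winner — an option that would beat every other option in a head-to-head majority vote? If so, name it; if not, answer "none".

T vs R: 41–1 for T.
T vs P: 25–17 for T.
T vs S: 34–8 for T.
T vs Q: 32–10 for T.
T beats every other option head-to-head.

T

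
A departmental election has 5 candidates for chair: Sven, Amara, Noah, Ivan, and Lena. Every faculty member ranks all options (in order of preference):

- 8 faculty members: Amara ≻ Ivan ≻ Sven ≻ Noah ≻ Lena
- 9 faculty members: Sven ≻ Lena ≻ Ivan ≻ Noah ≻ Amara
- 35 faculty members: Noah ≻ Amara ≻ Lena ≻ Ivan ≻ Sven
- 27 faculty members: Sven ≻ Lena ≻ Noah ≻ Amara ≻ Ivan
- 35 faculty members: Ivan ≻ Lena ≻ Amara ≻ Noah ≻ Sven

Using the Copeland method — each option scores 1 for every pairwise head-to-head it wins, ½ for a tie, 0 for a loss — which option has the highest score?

Lena

Sven: loses to Amara, Noah, Ivan, and Lena → score 0.
Amara: beats Sven and Ivan; loses to Noah and Lena → score 2.
Noah: beats Sven, Amara, and Ivan; loses to Lena → score 3.
Ivan: beats Sven; loses to Amara, Noah, and Lena → score 1.
Lena: beats Sven, Amara, Noah, and Ivan → score 4.
Lena has the best pairwise record.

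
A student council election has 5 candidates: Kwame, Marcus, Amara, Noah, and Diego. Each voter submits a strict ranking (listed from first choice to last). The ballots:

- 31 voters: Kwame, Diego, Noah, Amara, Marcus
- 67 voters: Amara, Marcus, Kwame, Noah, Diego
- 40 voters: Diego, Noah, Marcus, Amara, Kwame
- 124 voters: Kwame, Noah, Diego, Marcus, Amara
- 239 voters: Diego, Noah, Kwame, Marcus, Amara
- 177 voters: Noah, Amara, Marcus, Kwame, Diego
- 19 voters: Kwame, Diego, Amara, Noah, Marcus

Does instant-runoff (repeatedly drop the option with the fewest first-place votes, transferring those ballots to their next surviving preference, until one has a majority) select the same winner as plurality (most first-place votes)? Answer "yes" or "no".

no

Instant-runoff — R1 Kwame 174, Marcus 0, Amara 67, Noah 177, Diego 279 (Marcus out); R2 Kwame 174, Amara 67, Noah 177, Diego 279 (Amara out); R3 Kwame 241, Noah 177, Diego 279 (Noah out); R4 Kwame 418, Diego 279 (Kwame winner). Winner: Kwame.
Plurality — first-place votes: Kwame 174, Marcus 0, Amara 67, Noah 177, Diego 279. Winner: Diego.
The two methods disagree.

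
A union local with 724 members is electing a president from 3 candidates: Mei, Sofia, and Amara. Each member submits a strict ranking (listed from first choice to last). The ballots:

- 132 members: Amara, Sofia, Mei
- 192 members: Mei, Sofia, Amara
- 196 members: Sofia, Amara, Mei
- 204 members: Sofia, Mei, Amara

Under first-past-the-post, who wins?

First-place votes: Mei 192, Sofia 400, Amara 132.
Sofia has the most first-place votes.

Sofia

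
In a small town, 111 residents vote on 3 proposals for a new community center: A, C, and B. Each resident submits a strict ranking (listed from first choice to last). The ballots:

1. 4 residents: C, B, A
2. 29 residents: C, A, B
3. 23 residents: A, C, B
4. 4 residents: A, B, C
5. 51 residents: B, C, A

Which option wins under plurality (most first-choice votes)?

First-place votes: A 27, C 33, B 51.
B has the most first-place votes.

B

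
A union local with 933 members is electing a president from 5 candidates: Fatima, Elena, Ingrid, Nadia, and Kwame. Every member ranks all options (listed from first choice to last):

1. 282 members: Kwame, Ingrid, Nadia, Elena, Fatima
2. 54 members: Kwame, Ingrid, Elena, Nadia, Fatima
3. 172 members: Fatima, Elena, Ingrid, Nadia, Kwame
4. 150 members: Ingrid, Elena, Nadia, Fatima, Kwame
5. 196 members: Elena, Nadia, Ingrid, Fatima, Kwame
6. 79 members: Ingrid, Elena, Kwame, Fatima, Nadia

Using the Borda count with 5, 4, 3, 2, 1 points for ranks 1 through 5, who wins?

Ingrid

Fatima: 282·1 + 54·1 + 172·5 + 150·2 + 196·2 + 79·2 = 2046
Elena: 282·2 + 54·3 + 172·4 + 150·4 + 196·5 + 79·4 = 3310
Ingrid: 282·4 + 54·4 + 172·3 + 150·5 + 196·3 + 79·5 = 3593
Nadia: 282·3 + 54·2 + 172·2 + 150·3 + 196·4 + 79·1 = 2611
Kwame: 282·5 + 54·5 + 172·1 + 150·1 + 196·1 + 79·3 = 2435
Ingrid has the highest Borda score (3593).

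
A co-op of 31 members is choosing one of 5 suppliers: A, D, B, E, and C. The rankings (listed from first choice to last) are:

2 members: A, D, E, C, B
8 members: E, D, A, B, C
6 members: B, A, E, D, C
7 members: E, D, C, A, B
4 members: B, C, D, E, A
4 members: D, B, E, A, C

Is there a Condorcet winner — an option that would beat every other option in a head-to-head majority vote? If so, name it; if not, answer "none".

E

E vs A: 23–8 for E.
E vs D: 21–10 for E.
E vs B: 17–14 for E.
E vs C: 27–4 for E.
E beats every other option head-to-head.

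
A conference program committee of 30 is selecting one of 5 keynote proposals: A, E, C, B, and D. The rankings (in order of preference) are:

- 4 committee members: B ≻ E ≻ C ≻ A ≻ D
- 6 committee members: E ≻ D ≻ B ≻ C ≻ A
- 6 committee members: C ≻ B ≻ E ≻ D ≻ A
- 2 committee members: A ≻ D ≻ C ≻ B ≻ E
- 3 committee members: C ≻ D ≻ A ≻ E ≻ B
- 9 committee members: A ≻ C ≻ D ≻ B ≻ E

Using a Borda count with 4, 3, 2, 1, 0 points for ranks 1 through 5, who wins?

C

A: 4·1 + 6·0 + 6·0 + 2·4 + 3·2 + 9·4 = 54
E: 4·3 + 6·4 + 6·2 + 2·0 + 3·1 + 9·0 = 51
C: 4·2 + 6·1 + 6·4 + 2·2 + 3·4 + 9·3 = 81
B: 4·4 + 6·2 + 6·3 + 2·1 + 3·0 + 9·1 = 57
D: 4·0 + 6·3 + 6·1 + 2·3 + 3·3 + 9·2 = 57
C has the highest Borda score (81).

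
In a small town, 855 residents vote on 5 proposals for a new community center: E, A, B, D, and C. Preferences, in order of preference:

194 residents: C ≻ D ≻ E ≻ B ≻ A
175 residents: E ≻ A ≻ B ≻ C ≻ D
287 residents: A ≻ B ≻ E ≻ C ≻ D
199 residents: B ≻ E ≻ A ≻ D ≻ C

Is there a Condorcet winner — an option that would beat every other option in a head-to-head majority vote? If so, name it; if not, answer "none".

Checking pairwise contests:
B beats E 486–369.
E beats A 568–287.
A beats B 462–393.
E beats D 661–194.
E beats C 661–194.
Every option loses at least one head-to-head, so there is no Condorcet winner.

none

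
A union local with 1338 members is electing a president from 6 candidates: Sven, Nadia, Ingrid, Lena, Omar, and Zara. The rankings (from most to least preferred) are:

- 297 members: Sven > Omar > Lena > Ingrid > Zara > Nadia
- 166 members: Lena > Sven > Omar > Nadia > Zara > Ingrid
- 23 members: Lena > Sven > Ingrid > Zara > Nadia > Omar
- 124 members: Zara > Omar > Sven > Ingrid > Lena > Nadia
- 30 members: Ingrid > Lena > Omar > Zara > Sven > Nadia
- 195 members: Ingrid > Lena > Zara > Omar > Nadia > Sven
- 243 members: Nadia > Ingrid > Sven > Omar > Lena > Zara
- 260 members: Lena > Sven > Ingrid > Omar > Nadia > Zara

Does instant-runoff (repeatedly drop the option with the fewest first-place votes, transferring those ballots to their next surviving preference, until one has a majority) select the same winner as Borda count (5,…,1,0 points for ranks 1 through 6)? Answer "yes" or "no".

no

Instant-runoff — R1 Sven 297, Nadia 243, Ingrid 225, Lena 449, Omar 0, Zara 124 (Omar out); R2 Sven 297, Nadia 243, Ingrid 225, Lena 449, Zara 124 (Zara out); R3 Sven 421, Nadia 243, Ingrid 225, Lena 449 (Ingrid out); R4 Sven 421, Nadia 243, Lena 674 (Lena winner). Winner: Lena.
Borda — scores: Sven 4412, Nadia 2025, Ingrid 3788, Lena 4403, Omar 3668, Zara 1774. Winner: Sven.
The two methods disagree.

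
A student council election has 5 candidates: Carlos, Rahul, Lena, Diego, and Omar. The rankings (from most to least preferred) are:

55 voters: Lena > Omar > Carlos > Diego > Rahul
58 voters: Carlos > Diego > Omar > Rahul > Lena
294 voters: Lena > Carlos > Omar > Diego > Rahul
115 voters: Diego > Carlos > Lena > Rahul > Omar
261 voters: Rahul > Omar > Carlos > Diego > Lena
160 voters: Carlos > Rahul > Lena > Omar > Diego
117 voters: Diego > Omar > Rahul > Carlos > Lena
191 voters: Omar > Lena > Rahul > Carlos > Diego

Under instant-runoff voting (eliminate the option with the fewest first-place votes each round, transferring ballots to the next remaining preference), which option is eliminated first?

Omar

Round 1: Carlos 218, Rahul 261, Lena 349, Diego 232, Omar 191. Eliminate Omar.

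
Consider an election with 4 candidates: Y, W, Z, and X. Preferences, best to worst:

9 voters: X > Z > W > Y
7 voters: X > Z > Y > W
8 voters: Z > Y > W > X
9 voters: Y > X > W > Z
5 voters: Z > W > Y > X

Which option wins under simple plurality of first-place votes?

X

First-place votes: Y 9, W 0, Z 13, X 16.
X has the most first-place votes.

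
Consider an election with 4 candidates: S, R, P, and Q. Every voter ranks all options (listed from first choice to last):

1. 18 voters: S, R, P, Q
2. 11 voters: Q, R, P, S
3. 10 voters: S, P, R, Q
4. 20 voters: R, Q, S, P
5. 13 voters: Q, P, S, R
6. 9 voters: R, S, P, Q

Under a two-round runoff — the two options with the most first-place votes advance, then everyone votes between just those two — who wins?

S

Round 1 first-place votes: S 28, R 29, P 0, Q 24.
R and S advance.
Runoff: R is preferred to S by 40 voters; S by 41.
S wins the runoff.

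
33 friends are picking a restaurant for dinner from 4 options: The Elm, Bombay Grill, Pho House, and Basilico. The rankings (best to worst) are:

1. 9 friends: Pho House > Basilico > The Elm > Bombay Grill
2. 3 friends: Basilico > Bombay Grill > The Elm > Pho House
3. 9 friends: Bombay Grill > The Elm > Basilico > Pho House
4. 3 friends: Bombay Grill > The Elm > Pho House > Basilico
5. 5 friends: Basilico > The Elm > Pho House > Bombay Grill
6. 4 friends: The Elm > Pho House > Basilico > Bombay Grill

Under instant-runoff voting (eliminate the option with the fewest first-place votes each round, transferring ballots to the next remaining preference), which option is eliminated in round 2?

Round 1: The Elm 4, Bombay Grill 12, Pho House 9, Basilico 8. Eliminate The Elm.
Round 2: Bombay Grill 12, Pho House 13, Basilico 8. Eliminate Basilico.

Basilico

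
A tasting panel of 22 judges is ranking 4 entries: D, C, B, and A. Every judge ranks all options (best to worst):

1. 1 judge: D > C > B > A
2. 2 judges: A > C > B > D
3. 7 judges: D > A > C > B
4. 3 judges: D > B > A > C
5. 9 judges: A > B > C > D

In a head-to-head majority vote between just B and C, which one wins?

Voters preferring B to C: 12; preferring C to B: 10.
B wins the head-to-head.

B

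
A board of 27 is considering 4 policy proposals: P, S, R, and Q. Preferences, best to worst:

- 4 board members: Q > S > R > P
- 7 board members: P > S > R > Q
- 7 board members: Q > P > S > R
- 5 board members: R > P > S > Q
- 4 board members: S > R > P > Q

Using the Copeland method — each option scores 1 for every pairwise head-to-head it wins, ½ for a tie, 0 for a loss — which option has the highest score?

P

P: beats S, R, and Q → score 3.
S: beats R and Q; loses to P → score 2.
R: beats Q; loses to P and S → score 1.
Q: loses to P, S, and R → score 0.
P has the best pairwise record.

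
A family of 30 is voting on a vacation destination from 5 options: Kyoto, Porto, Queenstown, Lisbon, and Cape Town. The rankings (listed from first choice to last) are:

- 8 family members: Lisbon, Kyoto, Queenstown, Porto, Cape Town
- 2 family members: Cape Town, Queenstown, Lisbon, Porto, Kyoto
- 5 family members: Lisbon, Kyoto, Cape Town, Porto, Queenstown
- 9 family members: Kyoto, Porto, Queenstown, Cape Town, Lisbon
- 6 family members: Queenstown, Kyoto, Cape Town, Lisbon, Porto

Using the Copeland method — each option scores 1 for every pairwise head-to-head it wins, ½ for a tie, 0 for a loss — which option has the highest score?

Kyoto: beats Porto, Queenstown, and Cape Town; ties Lisbon → score 3.5.
Porto: beats Cape Town; loses to Kyoto, Queenstown, and Lisbon → score 1.
Queenstown: beats Porto, Lisbon, and Cape Town; loses to Kyoto → score 3.
Lisbon: beats Porto; ties Kyoto; loses to Queenstown and Cape Town → score 1.5.
Cape Town: beats Lisbon; loses to Kyoto, Porto, and Queenstown → score 1.
Kyoto has the best pairwise record.

Kyoto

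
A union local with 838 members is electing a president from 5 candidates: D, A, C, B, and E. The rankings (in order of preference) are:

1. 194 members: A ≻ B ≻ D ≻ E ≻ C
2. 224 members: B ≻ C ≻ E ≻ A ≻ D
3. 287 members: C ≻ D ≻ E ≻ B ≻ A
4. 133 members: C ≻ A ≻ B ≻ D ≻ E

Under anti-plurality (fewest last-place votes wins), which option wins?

B

Last-place votes: D 224, A 287, C 194, B 0, E 133.
B is ranked last by the fewest voters, so B wins.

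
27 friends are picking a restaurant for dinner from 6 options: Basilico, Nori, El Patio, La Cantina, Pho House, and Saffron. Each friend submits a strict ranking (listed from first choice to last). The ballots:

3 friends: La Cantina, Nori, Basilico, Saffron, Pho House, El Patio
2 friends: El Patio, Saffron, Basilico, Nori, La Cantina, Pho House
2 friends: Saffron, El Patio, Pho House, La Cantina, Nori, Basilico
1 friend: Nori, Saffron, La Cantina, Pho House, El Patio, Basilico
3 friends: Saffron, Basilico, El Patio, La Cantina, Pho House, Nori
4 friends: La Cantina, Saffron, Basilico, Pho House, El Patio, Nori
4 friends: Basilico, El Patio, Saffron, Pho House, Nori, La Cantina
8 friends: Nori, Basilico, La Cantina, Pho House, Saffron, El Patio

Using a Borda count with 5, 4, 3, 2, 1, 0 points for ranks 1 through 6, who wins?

Basilico: 3·3 + 2·3 + 2·0 + 1·0 + 3·4 + 4·3 + 4·5 + 8·4 = 91
Nori: 3·4 + 2·2 + 2·1 + 1·5 + 3·0 + 4·0 + 4·1 + 8·5 = 67
El Patio: 3·0 + 2·5 + 2·4 + 1·1 + 3·3 + 4·1 + 4·4 + 8·0 = 48
La Cantina: 3·5 + 2·1 + 2·2 + 1·3 + 3·2 + 4·5 + 4·0 + 8·3 = 74
Pho House: 3·1 + 2·0 + 2·3 + 1·2 + 3·1 + 4·2 + 4·2 + 8·2 = 46
Saffron: 3·2 + 2·4 + 2·5 + 1·4 + 3·5 + 4·4 + 4·3 + 8·1 = 79
Basilico has the highest Borda score (91).

Basilico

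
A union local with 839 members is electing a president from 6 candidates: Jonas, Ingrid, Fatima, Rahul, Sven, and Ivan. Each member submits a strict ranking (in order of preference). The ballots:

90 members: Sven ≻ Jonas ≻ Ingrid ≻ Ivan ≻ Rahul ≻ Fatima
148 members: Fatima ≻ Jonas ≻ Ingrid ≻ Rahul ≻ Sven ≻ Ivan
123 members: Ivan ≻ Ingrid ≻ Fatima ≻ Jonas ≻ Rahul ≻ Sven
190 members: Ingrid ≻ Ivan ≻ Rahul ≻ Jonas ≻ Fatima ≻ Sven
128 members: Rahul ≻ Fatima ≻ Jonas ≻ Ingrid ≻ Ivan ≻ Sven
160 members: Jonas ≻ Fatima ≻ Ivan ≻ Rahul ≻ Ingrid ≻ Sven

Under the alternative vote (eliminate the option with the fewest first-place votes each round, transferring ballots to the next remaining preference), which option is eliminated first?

Round 1: Jonas 160, Ingrid 190, Fatima 148, Rahul 128, Sven 90, Ivan 123. Eliminate Sven.

Sven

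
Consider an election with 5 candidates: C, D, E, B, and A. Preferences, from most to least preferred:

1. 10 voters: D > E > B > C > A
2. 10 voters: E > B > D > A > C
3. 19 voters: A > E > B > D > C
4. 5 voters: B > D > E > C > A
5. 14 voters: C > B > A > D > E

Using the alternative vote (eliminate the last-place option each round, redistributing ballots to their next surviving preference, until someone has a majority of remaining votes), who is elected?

Round 1: C 14, D 10, E 10, B 5, A 19. Eliminate B.
Round 2: C 14, D 15, E 10, A 19. Eliminate E.
Round 3: C 14, D 25, A 19. Eliminate C.
Round 4: D 25, A 33. A has a majority.

A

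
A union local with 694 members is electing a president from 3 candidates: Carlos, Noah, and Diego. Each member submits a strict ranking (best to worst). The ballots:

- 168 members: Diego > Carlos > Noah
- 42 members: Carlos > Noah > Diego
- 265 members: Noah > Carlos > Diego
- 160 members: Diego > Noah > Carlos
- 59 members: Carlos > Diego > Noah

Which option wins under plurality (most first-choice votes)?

Diego

First-place votes: Carlos 101, Noah 265, Diego 328.
Diego has the most first-place votes.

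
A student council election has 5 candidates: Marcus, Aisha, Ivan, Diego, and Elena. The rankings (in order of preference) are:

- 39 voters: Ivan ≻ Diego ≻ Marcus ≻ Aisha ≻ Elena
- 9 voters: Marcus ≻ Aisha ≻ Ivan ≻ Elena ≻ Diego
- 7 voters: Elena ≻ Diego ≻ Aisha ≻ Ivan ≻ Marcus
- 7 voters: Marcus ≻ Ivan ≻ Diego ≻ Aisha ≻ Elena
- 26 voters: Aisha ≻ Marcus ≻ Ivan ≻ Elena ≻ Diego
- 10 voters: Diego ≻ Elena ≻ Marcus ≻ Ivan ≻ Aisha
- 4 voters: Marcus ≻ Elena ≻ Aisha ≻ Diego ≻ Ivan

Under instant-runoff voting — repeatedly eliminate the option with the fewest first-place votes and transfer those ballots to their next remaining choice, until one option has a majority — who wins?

Round 1: Marcus 20, Aisha 26, Ivan 39, Diego 10, Elena 7. Eliminate Elena.
Round 2: Marcus 20, Aisha 26, Ivan 39, Diego 17. Eliminate Diego.
Round 3: Marcus 30, Aisha 33, Ivan 39. Eliminate Marcus.
Round 4: Aisha 46, Ivan 56. Ivan has a majority.

Ivan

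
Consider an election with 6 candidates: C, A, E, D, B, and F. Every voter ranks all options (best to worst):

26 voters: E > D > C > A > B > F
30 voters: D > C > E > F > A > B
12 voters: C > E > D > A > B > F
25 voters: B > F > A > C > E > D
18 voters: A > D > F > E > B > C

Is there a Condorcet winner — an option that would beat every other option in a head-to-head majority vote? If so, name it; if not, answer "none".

none

Checking pairwise contests:
D beats C 74–37.
C beats A 68–43.
C beats E 67–44.
E beats D 63–48.
C beats B 68–43.
C beats F 68–43.
Every option loses at least one head-to-head, so there is no Condorcet winner.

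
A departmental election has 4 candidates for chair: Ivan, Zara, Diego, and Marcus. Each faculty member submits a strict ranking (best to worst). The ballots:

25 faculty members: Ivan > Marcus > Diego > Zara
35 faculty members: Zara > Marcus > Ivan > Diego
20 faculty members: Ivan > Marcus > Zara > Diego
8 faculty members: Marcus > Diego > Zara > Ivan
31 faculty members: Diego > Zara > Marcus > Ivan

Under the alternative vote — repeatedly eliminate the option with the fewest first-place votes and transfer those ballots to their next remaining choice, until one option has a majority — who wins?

Ivan

Round 1: Ivan 45, Zara 35, Diego 31, Marcus 8. Eliminate Marcus.
Round 2: Ivan 45, Zara 35, Diego 39. Eliminate Zara.
Round 3: Ivan 80, Diego 39. Ivan has a majority.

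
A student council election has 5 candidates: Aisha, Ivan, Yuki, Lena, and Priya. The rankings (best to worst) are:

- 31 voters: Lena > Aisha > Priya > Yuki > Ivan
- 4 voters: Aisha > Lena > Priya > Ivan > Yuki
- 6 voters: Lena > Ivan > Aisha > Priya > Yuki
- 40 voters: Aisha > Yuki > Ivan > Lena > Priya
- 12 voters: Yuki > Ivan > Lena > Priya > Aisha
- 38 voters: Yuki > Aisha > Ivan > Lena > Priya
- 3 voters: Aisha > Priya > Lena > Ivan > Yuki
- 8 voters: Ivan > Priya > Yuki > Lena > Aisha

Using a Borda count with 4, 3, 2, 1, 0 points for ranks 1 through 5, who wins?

Aisha

Aisha: 31·3 + 4·4 + 6·2 + 40·4 + 12·0 + 38·3 + 3·4 + 8·0 = 407
Ivan: 31·0 + 4·1 + 6·3 + 40·2 + 12·3 + 38·2 + 3·1 + 8·4 = 249
Yuki: 31·1 + 4·0 + 6·0 + 40·3 + 12·4 + 38·4 + 3·0 + 8·2 = 367
Lena: 31·4 + 4·3 + 6·4 + 40·1 + 12·2 + 38·1 + 3·2 + 8·1 = 276
Priya: 31·2 + 4·2 + 6·1 + 40·0 + 12·1 + 38·0 + 3·3 + 8·3 = 121
Aisha has the highest Borda score (407).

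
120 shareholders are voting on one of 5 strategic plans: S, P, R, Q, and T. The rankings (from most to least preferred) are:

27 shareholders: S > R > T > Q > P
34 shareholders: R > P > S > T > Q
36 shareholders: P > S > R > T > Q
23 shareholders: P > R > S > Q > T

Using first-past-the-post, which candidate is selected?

First-place votes: S 27, P 59, R 34, Q 0, T 0.
P has the most first-place votes.

P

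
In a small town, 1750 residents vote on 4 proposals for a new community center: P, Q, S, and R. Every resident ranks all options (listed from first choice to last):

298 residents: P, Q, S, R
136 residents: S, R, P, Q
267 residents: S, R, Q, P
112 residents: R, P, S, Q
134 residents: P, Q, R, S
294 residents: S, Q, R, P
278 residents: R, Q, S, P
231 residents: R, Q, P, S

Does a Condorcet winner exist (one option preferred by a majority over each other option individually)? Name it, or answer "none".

Checking pairwise contests:
Q beats P 1070–680.
R beats Q 1024–726.
Q beats S 941–809.
S beats R 995–755.
Every option loses at least one head-to-head, so there is no Condorcet winner.

none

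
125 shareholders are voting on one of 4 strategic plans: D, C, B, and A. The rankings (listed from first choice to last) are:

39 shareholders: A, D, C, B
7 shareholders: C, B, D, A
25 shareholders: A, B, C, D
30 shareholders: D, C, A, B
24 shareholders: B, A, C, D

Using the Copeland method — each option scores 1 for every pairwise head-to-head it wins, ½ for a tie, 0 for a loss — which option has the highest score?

D: beats C and B; loses to A → score 2.
C: beats B; loses to D and A → score 1.
B: loses to D, C, and A → score 0.
A: beats D, C, and B → score 3.
A has the best pairwise record.

A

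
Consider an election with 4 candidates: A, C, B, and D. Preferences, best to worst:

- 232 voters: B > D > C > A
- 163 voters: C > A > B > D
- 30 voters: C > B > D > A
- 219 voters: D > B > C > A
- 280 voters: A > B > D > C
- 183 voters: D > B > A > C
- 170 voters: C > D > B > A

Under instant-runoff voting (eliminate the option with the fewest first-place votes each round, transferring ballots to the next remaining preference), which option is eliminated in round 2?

Round 1: A 280, C 363, B 232, D 402. Eliminate B.
Round 2: A 280, C 363, D 634. Eliminate A.

A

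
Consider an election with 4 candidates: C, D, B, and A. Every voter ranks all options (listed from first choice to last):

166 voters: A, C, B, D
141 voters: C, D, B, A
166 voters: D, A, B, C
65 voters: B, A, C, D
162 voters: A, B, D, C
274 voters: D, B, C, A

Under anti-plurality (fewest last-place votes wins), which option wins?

B

Last-place votes: C 328, D 231, B 0, A 415.
B is ranked last by the fewest voters, so B wins.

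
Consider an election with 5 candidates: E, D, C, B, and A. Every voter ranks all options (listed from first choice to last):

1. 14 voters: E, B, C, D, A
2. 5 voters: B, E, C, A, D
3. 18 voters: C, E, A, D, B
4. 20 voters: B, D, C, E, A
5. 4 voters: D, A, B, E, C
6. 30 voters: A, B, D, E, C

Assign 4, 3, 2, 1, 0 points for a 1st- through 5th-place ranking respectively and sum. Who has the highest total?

B

E: 14·4 + 5·3 + 18·3 + 20·1 + 4·1 + 30·1 = 179
D: 14·1 + 5·0 + 18·1 + 20·3 + 4·4 + 30·2 = 168
C: 14·2 + 5·2 + 18·4 + 20·2 + 4·0 + 30·0 = 150
B: 14·3 + 5·4 + 18·0 + 20·4 + 4·2 + 30·3 = 240
A: 14·0 + 5·1 + 18·2 + 20·0 + 4·3 + 30·4 = 173
B has the highest Borda score (240).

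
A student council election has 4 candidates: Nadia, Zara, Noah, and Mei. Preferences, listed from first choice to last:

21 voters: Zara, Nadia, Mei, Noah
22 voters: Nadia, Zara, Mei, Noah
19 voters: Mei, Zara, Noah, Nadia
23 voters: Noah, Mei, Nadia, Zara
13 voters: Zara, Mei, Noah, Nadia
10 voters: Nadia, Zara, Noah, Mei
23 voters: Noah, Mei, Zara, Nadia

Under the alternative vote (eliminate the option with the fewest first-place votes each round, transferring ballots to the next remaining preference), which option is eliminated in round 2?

Round 1: Nadia 32, Zara 34, Noah 46, Mei 19. Eliminate Mei.
Round 2: Nadia 32, Zara 53, Noah 46. Eliminate Nadia.

Nadia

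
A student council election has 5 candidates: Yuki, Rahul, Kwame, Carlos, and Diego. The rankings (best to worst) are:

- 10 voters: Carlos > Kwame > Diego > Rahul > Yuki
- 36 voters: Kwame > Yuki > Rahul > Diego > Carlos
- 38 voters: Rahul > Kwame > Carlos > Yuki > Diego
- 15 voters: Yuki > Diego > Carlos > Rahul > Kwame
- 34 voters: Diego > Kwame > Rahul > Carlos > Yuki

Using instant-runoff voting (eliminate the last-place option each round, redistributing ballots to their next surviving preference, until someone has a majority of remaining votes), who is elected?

Round 1: Yuki 15, Rahul 38, Kwame 36, Carlos 10, Diego 34. Eliminate Carlos.
Round 2: Yuki 15, Rahul 38, Kwame 46, Diego 34. Eliminate Yuki.
Round 3: Rahul 38, Kwame 46, Diego 49. Eliminate Rahul.
Round 4: Kwame 84, Diego 49. Kwame has a majority.

Kwame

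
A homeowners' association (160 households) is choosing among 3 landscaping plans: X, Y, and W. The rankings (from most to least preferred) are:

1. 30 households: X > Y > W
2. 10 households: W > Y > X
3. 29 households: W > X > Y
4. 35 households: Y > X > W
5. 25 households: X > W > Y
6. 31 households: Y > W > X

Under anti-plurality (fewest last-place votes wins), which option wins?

X

Last-place votes: X 41, Y 54, W 65.
X is ranked last by the fewest voters, so X wins.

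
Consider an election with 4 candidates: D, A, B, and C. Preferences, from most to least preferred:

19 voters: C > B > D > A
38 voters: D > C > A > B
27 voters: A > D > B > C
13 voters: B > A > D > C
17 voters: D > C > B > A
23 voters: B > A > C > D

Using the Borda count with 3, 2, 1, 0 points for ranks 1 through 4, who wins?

D: 19·1 + 38·3 + 27·2 + 13·1 + 17·3 + 23·0 = 251
A: 19·0 + 38·1 + 27·3 + 13·2 + 17·0 + 23·2 = 191
B: 19·2 + 38·0 + 27·1 + 13·3 + 17·1 + 23·3 = 190
C: 19·3 + 38·2 + 27·0 + 13·0 + 17·2 + 23·1 = 190
D has the highest Borda score (251).

D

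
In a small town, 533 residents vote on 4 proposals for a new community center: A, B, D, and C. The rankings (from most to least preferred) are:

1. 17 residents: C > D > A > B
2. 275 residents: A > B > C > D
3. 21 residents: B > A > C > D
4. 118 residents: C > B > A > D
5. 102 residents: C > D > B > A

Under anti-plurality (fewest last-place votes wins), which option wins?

C

Last-place votes: A 102, B 17, D 414, C 0.
C is ranked last by the fewest voters, so C wins.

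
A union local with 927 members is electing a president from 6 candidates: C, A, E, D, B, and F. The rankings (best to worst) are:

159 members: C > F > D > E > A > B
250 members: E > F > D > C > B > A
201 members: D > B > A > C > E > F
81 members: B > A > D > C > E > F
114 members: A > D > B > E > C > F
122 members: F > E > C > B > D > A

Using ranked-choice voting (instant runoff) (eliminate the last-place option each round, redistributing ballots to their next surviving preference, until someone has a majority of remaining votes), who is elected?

D

Round 1: C 159, A 114, E 250, D 201, B 81, F 122. Eliminate B.
Round 2: C 159, A 195, E 250, D 201, F 122. Eliminate F.
Round 3: C 159, A 195, E 372, D 201. Eliminate C.
Round 4: A 195, E 372, D 360. Eliminate A.
Round 5: E 372, D 555. D has a majority.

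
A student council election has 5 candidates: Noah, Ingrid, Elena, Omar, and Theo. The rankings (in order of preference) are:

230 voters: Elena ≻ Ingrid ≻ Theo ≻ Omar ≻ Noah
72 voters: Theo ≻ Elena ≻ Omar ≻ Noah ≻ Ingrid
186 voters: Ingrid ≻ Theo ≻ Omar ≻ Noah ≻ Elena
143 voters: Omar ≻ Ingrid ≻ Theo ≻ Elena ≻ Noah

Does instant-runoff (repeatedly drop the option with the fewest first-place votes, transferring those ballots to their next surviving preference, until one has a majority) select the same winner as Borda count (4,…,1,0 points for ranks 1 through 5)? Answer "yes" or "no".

yes

Instant-runoff — R1 Noah 0, Ingrid 186, Elena 230, Omar 143, Theo 72 (Noah out); R2 Ingrid 186, Elena 230, Omar 143, Theo 72 (Theo out); R3 Ingrid 186, Elena 302, Omar 143 (Omar out); R4 Ingrid 329, Elena 302 (Ingrid winner). Winner: Ingrid.
Borda — scores: Noah 258, Ingrid 1863, Elena 1279, Omar 1318, Theo 1592. Winner: Ingrid.
The two methods agree.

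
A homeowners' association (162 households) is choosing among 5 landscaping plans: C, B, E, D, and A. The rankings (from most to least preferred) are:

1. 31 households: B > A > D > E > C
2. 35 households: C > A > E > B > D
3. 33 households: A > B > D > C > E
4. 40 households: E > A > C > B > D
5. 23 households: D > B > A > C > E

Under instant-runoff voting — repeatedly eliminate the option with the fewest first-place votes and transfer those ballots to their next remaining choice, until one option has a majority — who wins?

B

Round 1: C 35, B 31, E 40, D 23, A 33. Eliminate D.
Round 2: C 35, B 54, E 40, A 33. Eliminate A.
Round 3: C 35, B 87, E 40. B has a majority.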